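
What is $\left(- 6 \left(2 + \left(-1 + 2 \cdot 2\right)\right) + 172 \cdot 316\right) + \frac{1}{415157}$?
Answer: $\frac{22552158555}{415157} \approx 54322.0$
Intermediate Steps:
$\left(- 6 \left(2 + \left(-1 + 2 \cdot 2\right)\right) + 172 \cdot 316\right) + \frac{1}{415157} = \left(- 6 \left(2 + \left(-1 + 4\right)\right) + 54352\right) + \frac{1}{415157} = \left(- 6 \left(2 + 3\right) + 54352\right) + \frac{1}{415157} = \left(\left(-6\right) 5 + 54352\right) + \frac{1}{415157} = \left(-30 + 54352\right) + \frac{1}{415157} = 54322 + \frac{1}{415157} = \frac{22552158555}{415157}$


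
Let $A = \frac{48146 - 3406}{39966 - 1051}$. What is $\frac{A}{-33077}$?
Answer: $- \frac{8948}{257438291} \approx -3.4758 \cdot 10^{-5}$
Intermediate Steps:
$A = \frac{8948}{7783}$ ($A = \frac{44740}{38915} = 44740 \cdot \frac{1}{38915} = \frac{8948}{7783} \approx 1.1497$)
$\frac{A}{-33077} = \frac{8948}{7783 \left(-33077\right)} = \frac{8948}{7783} \left(- \frac{1}{33077}\right) = - \frac{8948}{257438291}$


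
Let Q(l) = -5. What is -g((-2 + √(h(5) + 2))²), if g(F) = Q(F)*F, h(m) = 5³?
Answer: 655 - 20*√127 ≈ 429.61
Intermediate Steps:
h(m) = 125
g(F) = -5*F
-g((-2 + √(h(5) + 2))²) = -(-5)*(-2 + √(125 + 2))² = -(-5)*(-2 + √127)² = 5*(-2 + √127)²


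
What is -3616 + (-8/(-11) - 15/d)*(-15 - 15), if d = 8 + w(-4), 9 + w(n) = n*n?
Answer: -39686/11 ≈ -3607.8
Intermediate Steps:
w(n) = -9 + n² (w(n) = -9 + n*n = -9 + n²)
d = 15 (d = 8 + (-9 + (-4)²) = 8 + (-9 + 16) = 8 + 7 = 15)
-3616 + (-8/(-11) - 15/d)*(-15 - 15) = -3616 + (-8/(-11) - 15/15)*(-15 - 15) = -3616 + (-8*(-1/11) - 15*1/15)*(-30) = -3616 + (8/11 - 1)*(-30) = -3616 - 3/11*(-30) = -3616 + 90/11 = -39686/11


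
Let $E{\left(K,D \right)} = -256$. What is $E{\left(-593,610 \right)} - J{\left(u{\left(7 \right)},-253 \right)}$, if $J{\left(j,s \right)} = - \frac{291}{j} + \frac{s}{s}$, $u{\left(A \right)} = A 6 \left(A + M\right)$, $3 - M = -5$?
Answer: $- \frac{53873}{210} \approx -256.54$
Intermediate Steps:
$M = 8$ ($M = 3 - -5 = 3 + 5 = 8$)
$u{\left(A \right)} = 6 A \left(8 + A\right)$ ($u{\left(A \right)} = A 6 \left(A + 8\right) = 6 A \left(8 + A\right)$)
$J{\left(j,s \right)} = 1 - \frac{291}{j}$ ($J{\left(j,s \right)} = - \frac{291}{j} + 1 = 1 - \frac{291}{j}$)
$E{\left(-593,610 \right)} - J{\left(u{\left(7 \right)},-253 \right)} = -256 - \frac{-291 + 6 \cdot 7 \left(8 + 7\right)}{6 \cdot 7 \left(8 + 7\right)} = -256 - \frac{-291 + 6 \cdot 7 \cdot 15}{6 \cdot 7 \cdot 15} = -256 - \frac{-291 + 630}{630} = -256 - \frac{1}{630} \cdot 339 = -256 - \frac{113}{210} = - \frac{53873}{210}$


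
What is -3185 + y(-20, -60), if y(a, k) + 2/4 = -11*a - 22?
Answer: -5975/2 ≈ -2987.5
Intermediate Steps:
y(a, k) = -45/2 - 11*a (y(a, k) = -½ + (-11*a - 22) = -½ + (-22 - 11*a) = -45/2 - 11*a)
-3185 + y(-20, -60) = -3185 + (-45/2 - 11*(-20)) = -3185 + (-45/2 + 220) = -3185 + 395/2 = -5975/2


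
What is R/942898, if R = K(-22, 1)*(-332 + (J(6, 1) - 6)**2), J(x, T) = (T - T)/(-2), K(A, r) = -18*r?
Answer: 2664/471449 ≈ 0.0056507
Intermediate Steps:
J(x, T) = 0 (J(x, T) = 0*(-1/2) = 0)
R = 5328 (R = (-18*1)*(-332 + (0 - 6)**2) = -18*(-332 + (-6)**2) = -18*(-332 + 36) = -18*(-296) = 5328)
R/942898 = 5328/942898 = 5328*(1/942898) = 2664/471449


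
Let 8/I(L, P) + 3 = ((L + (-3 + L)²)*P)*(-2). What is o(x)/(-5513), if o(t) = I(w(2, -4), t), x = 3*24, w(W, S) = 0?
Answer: 8/7161387 ≈ 1.1171e-6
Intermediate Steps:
x = 72
I(L, P) = 8/(-3 - 2*P*(L + (-3 + L)²)) (I(L, P) = 8/(-3 + ((L + (-3 + L)²)*P)*(-2)) = 8/(-3 + (P*(L + (-3 + L)²))*(-2)) = 8/(-3 - 2*P*(L + (-3 + L)²)))
o(t) = -8/(3 + 18*t) (o(t) = -8/(3 + 2*0*t + 2*t*(-3 + 0)²) = -8/(3 + 0 + 2*t*(-3)²) = -8/(3 + 0 + 2*t*9) = -8/(3 + 0 + 18*t) = -8/(3 + 18*t))
o(x)/(-5513) = -8/(3 + 18*72)/(-5513) = -8/(3 + 1296)*(-1/5513) = -8/1299*(-1/5513) = 8/7161387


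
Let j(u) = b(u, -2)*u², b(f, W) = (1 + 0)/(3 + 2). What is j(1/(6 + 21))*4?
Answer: 4/3645 ≈ 0.0010974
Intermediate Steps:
b(f, W) = ⅕ (b(f, W) = 1/5 = 1*(⅕) = ⅕)
j(u) = u²/5
j(1/(6 + 21))*4 = ((1/(6 + 21))²/5)*4 = ((1/27)²/5)*4 = ((⅕)*(1/729))*4 = (1/3645)*4 = 4/3645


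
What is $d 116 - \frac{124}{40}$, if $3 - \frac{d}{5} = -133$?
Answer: $\frac{788769}{10} \approx 78877.0$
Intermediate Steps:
$d = 680$ ($d = 15 - -665 = 15 + 665 = 680$)
$d 116 - \frac{124}{40} = 680 \cdot 116 - \frac{124}{40} = 78880 - \frac{31}{10} = \frac{788769}{10}$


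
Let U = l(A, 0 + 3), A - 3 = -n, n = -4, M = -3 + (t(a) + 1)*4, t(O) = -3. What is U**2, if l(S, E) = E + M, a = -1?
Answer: 64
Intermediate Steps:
M = -11 (M = -3 + (-3 + 1)*4 = -3 - 2*4 = -3 - 8 = -11)
A = 7 (A = 3 - 1*(-4) = 3 + 4 = 7)
l(S, E) = -11 + E (l(S, E) = E - 11 = -11 + E)
U = -8 (U = -11 + (0 + 3) = -11 + 3 = -8)
U**2 = (-8)**2 = 64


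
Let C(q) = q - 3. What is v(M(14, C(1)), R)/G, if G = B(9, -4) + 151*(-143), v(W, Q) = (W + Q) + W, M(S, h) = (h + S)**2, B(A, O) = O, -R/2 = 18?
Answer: -84/7199 ≈ -0.011668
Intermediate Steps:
R = -36 (R = -2*18 = -36)
C(q) = -3 + q
M(S, h) = (S + h)**2
v(W, Q) = Q + 2*W (v(W, Q) = (Q + W) + W = Q + 2*W)
G = -21597 (G = -4 + 151*(-143) = -4 - 21593 = -21597)
v(M(14, C(1)), R)/G = (-36 + 2*(14 + (-3 + 1))**2)/(-21597) = (-36 + 2*(14 - 2)**2)*(-1/21597) = (-36 + 2*12**2)*(-1/21597) = (-36 + 2*144)*(-1/21597) = (-36 + 288)*(-1/21597) = 252*(-1/21597) = -84/7199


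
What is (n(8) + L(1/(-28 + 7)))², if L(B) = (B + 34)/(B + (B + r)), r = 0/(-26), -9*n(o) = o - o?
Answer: 508369/4 ≈ 1.2709e+5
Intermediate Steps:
n(o) = 0 (n(o) = -(o - o)/9 = -⅑*0 = 0)
r = 0 (r = 0*(-1/26) = 0)
L(B) = (34 + B)/(2*B) (L(B) = (B + 34)/(B + (B + 0)) = (34 + B)/(B + B) = (34 + B)/((2*B)) = (34 + B)*(1/(2*B)) = (34 + B)/(2*B))
(n(8) + L(1/(-28 + 7)))² = (0 + (34 + 1/(-28 + 7))/(2*(1/(-28 + 7))))² = (0 + (34 + 1/(-21))/(2*(1/(-21))))² = (0 + (34 - 1/21)/(2*(-1/21)))² = (0 + (½)*(-21)*(713/21))² = (0 - 713/2)² = (-713/2)² = 508369/4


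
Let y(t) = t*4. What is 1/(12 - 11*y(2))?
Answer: -1/76 ≈ -0.013158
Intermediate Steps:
y(t) = 4*t
1/(12 - 11*y(2)) = 1/(12 - 44*2) = 1/(12 - 11*8) = 1/(12 - 88) = 1/(-76) = -1/76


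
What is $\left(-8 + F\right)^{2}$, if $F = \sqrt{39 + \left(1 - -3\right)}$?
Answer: $\left(8 - \sqrt{43}\right)^{2} \approx 2.081$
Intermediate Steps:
$F = \sqrt{43}$ ($F = \sqrt{39 + \left(1 + 3\right)} = \sqrt{39 + 4} = \sqrt{43} \approx 6.5574$)
$\left(-8 + F\right)^{2} = \left(-8 + \sqrt{43}\right)^{2}$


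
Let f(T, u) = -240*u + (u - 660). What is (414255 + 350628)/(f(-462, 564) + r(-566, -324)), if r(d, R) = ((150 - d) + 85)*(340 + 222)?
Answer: 36423/14986 ≈ 2.4305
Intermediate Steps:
r(d, R) = 132070 - 562*d (r(d, R) = (235 - d)*562 = 132070 - 562*d)
f(T, u) = -660 - 239*u (f(T, u) = -240*u + (-660 + u) = -660 - 239*u)
(414255 + 350628)/(f(-462, 564) + r(-566, -324)) = (414255 + 350628)/((-660 - 239*564) + (132070 - 562*(-566))) = 764883/((-660 - 134796) + (132070 + 318092)) = 764883/(-135456 + 450162) = 764883/314706 = 764883*(1/314706) = 36423/14986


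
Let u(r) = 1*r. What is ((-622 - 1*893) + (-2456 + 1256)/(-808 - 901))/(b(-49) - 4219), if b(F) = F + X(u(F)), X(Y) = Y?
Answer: 862645/2459251 ≈ 0.35078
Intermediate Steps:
u(r) = r
b(F) = 2*F (b(F) = F + F = 2*F)
((-622 - 1*893) + (-2456 + 1256)/(-808 - 901))/(b(-49) - 4219) = ((-622 - 1*893) + (-2456 + 1256)/(-808 - 901))/(2*(-49) - 4219) = ((-622 - 893) - 1200/(-1709))/(-98 - 4219) = (-1515 - 1200*(-1/1709))/(-4317) = (-1515 + 1200/1709)*(-1/4317) = -2587935/1709*(-1/4317) = 862645/2459251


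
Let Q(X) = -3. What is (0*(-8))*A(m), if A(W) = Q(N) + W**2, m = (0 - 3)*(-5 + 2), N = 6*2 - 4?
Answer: 0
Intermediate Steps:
N = 8 (N = 12 - 4 = 8)
m = 9 (m = -3*(-3) = 9)
A(W) = -3 + W**2
(0*(-8))*A(m) = (0*(-8))*(-3 + 9**2) = 0*(-3 + 81) = 0*78 = 0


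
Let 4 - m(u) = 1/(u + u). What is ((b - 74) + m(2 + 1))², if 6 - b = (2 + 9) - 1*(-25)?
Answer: 361201/36 ≈ 10033.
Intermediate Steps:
b = -30 (b = 6 - ((2 + 9) - 1*(-25)) = 6 - (11 + 25) = 6 - 1*36 = 6 - 36 = -30)
m(u) = 4 - 1/(2*u) (m(u) = 4 - 1/(u + u) = 4 - 1/(2*u))
((b - 74) + m(2 + 1))² = ((-30 - 74) + (4 - 1/(2*(2 + 1))))² = (-104 + (4 - ½/3))² = (-104 + (4 - ½*⅓))² = (-104 + (4 - ⅙))² = (-104 + 23/6)² = (-601/6)² = 361201/36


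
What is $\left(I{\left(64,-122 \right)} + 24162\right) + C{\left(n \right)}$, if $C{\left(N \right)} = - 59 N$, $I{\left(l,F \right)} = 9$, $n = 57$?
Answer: $20808$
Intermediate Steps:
$\left(I{\left(64,-122 \right)} + 24162\right) + C{\left(n \right)} = \left(9 + 24162\right) - 3363 = 24171 - 3363 = 20808$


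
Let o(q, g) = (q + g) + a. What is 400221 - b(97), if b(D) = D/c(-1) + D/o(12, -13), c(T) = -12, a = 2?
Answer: 4801585/12 ≈ 4.0013e+5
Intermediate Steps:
o(q, g) = 2 + g + q (o(q, g) = (q + g) + 2 = (g + q) + 2 = 2 + g + q)
b(D) = 11*D/12 (b(D) = D/(-12) + D/(2 - 13 + 12) = D*(-1/12) + D/1 = -D/12 + D*1 = -D/12 + D = 11*D/12)
400221 - b(97) = 400221 - 11*97/12 = 400221 - 1*1067/12 = 400221 - 1067/12 = 4801585/12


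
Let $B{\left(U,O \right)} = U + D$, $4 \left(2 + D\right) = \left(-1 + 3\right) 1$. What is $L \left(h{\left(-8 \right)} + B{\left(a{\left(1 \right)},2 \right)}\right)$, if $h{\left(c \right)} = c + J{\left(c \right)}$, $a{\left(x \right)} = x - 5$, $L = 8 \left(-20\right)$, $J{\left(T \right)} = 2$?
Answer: $1840$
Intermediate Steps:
$L = -160$
$a{\left(x \right)} = -5 + x$
$h{\left(c \right)} = 2 + c$ ($h{\left(c \right)} = c + 2 = 2 + c$)
$D = - \frac{3}{2}$ ($D = -2 + \frac{\left(-1 + 3\right) 1}{4} = -2 + \frac{2 \cdot 1}{4} = -2 + \frac{1}{4} \cdot 2 = -2 + \frac{1}{2} = - \frac{3}{2} \approx -1.5$)
$B{\left(U,O \right)} = - \frac{3}{2} + U$ ($B{\left(U,O \right)} = U - \frac{3}{2} = - \frac{3}{2} + U$)
$L \left(h{\left(-8 \right)} + B{\left(a{\left(1 \right)},2 \right)}\right) = - 160 \left(\left(2 - 8\right) + \left(- \frac{3}{2} + \left(-5 + 1\right)\right)\right) = - 160 \left(-6 - \frac{11}{2}\right) = \left(-160\right) \left(- \frac{23}{2}\right) = 1840$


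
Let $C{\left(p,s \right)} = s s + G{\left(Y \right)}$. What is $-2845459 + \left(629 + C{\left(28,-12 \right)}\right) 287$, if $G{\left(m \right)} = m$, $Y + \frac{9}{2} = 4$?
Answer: $- \frac{5247503}{2} \approx -2.6238 \cdot 10^{6}$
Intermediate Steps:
$Y = - \frac{1}{2}$ ($Y = - \frac{9}{2} + 4 = - \frac{1}{2} \approx -0.5$)
$C{\left(p,s \right)} = - \frac{1}{2} + s^{2}$ ($C{\left(p,s \right)} = s s - \frac{1}{2} = s^{2} - \frac{1}{2} = - \frac{1}{2} + s^{2}$)
$-2845459 + \left(629 + C{\left(28,-12 \right)}\right) 287 = -2845459 + \left(629 - \left(\frac{1}{2} - \left(-12\right)^{2}\right)\right) 287 = -2845459 + \left(629 + \left(- \frac{1}{2} + 144\right)\right) 287 = -2845459 + \left(629 + \frac{287}{2}\right) 287 = -2845459 + \frac{1545}{2} \cdot 287 = -2845459 + \frac{443415}{2} = - \frac{5247503}{2}$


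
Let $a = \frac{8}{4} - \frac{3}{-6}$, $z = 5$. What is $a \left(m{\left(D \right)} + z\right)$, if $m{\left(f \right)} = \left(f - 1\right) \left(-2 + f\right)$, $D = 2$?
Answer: $\frac{25}{2} \approx 12.5$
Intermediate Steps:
$m{\left(f \right)} = \left(-1 + f\right) \left(-2 + f\right)$
$a = \frac{5}{2}$ ($a = 8 \cdot \frac{1}{4} - - \frac{1}{2} = 2 + \frac{1}{2} = \frac{5}{2} \approx 2.5$)
$a \left(m{\left(D \right)} + z\right) = \frac{5 \left(\left(2 + 2^{2} - 6\right) + 5\right)}{2} = \frac{5 \left(\left(2 + 4 - 6\right) + 5\right)}{2} = \frac{5 \left(0 + 5\right)}{2} = \frac{5}{2} \cdot 5 = \frac{25}{2}$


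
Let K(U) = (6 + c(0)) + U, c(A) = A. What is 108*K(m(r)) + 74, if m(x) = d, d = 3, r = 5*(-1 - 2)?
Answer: 1046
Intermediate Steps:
r = -15 (r = 5*(-3) = -15)
m(x) = 3
K(U) = 6 + U (K(U) = (6 + 0) + U = 6 + U)
108*K(m(r)) + 74 = 108*(6 + 3) + 74 = 108*9 + 74 = 972 + 74 = 1046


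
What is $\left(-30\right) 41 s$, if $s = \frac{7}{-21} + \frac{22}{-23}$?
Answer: $\frac{36490}{23} \approx 1586.5$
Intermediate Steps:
$s = - \frac{89}{69}$ ($s = 7 \left(- \frac{1}{21}\right) + 22 \left(- \frac{1}{23}\right) = - \frac{1}{3} - \frac{22}{23} = - \frac{89}{69} \approx -1.2899$)
$\left(-30\right) 41 s = \left(-30\right) 41 \left(- \frac{89}{69}\right) = \left(-1230\right) \left(- \frac{89}{69}\right) = \frac{36490}{23}$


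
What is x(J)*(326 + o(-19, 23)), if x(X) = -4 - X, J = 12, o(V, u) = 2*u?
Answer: -5952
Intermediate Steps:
x(J)*(326 + o(-19, 23)) = (-4 - 1*12)*(326 + 2*23) = (-4 - 12)*(326 + 46) = -16*372 = -5952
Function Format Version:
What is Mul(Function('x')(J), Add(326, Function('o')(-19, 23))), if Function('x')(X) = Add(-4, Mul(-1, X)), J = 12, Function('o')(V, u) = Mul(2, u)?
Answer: -5952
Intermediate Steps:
Mul(Function('x')(J), Add(326, Function('o')(-19, 23))) = Mul(Add(-4, Mul(-1, 12)), Add(326, Mul(2, 23))) = Mul(Add(-4, -12), Add(326, 46)) = Mul(-16, 372) = -5952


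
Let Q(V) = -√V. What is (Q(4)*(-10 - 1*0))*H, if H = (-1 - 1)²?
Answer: 80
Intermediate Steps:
H = 4 (H = (-2)² = 4)
(Q(4)*(-10 - 1*0))*H = ((-√4)*(-10 - 1*0))*4 = ((-1*2)*(-10 + 0))*4 = -2*(-10)*4 = 20*4 = 80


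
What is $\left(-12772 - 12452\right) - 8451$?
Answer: $-33675$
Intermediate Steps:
$\left(-12772 - 12452\right) - 8451 = -25224 - 8451 = -33675$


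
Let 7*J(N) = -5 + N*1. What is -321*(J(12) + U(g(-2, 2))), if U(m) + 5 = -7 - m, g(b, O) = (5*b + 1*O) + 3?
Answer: 1926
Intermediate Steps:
g(b, O) = 3 + O + 5*b (g(b, O) = (5*b + O) + 3 = (O + 5*b) + 3 = 3 + O + 5*b)
U(m) = -12 - m (U(m) = -5 + (-7 - m) = -12 - m)
J(N) = -5/7 + N/7 (J(N) = (-5 + N*1)/7 = (-5 + N)/7 = -5/7 + N/7)
-321*(J(12) + U(g(-2, 2))) = -321*((-5/7 + (⅐)*12) + (-12 - (3 + 2 + 5*(-2)))) = -321*((-5/7 + 12/7) + (-12 - (3 + 2 - 10))) = -321*(1 + (-12 - 1*(-5))) = -321*(1 + (-12 + 5)) = -321*(1 - 7) = -321*(-6) = 1926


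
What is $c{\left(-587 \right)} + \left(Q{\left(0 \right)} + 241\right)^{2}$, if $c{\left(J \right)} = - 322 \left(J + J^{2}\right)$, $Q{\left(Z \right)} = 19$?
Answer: $-110694604$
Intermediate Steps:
$c{\left(J \right)} = - 322 J - 322 J^{2}$
$c{\left(-587 \right)} + \left(Q{\left(0 \right)} + 241\right)^{2} = \left(-322\right) \left(-587\right) \left(1 - 587\right) + \left(19 + 241\right)^{2} = \left(-322\right) \left(-587\right) \left(-586\right) + 260^{2} = -110762204 + 67600 = -110694604$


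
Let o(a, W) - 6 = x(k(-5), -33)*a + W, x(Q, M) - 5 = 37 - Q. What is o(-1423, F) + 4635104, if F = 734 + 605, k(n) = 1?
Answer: 4578106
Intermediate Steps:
x(Q, M) = 42 - Q (x(Q, M) = 5 + (37 - Q) = 42 - Q)
F = 1339
o(a, W) = 6 + W + 41*a (o(a, W) = 6 + ((42 - 1*1)*a + W) = 6 + ((42 - 1)*a + W) = 6 + (41*a + W) = 6 + (W + 41*a) = 6 + W + 41*a)
o(-1423, F) + 4635104 = (6 + 1339 + 41*(-1423)) + 4635104 = (6 + 1339 - 58343) + 4635104 = -56998 + 4635104 = 4578106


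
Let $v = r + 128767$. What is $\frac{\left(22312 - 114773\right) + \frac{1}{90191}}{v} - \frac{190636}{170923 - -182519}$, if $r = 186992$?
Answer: $- \frac{465358670465688}{559196688837961} \approx -0.83219$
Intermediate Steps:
$v = 315759$ ($v = 186992 + 128767 = 315759$)
$\frac{\left(22312 - 114773\right) + \frac{1}{90191}}{v} - \frac{190636}{170923 - -182519} = \frac{\left(22312 - 114773\right) + \frac{1}{90191}}{315759} - \frac{190636}{170923 - -182519} = \left(-92461 + \frac{1}{90191}\right) \frac{1}{315759} - \frac{190636}{170923 + 182519} = \left(- \frac{8339150050}{90191}\right) \frac{1}{315759} - \frac{190636}{353442} = - \frac{8339150050}{28478619969} - \frac{95318}{176721} = - \frac{465358670465688}{559196688837961}$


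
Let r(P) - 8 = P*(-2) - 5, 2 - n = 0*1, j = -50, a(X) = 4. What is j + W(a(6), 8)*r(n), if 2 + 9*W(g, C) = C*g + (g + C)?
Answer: -164/3 ≈ -54.667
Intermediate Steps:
W(g, C) = -2/9 + C/9 + g/9 + C*g/9 (W(g, C) = -2/9 + (C*g + (g + C))/9 = -2/9 + (C*g + (C + g))/9 = -2/9 + (C + g + C*g)/9 = -2/9 + (C/9 + g/9 + C*g/9) = -2/9 + C/9 + g/9 + C*g/9)
n = 2 (n = 2 - 0 = 2 - 1*0 = 2 + 0 = 2)
r(P) = 3 - 2*P (r(P) = 8 + (P*(-2) - 5) = 8 + (-2*P - 5) = 8 + (-5 - 2*P) = 3 - 2*P)
j + W(a(6), 8)*r(n) = -50 + (-2/9 + (⅑)*8 + (⅑)*4 + (⅑)*8*4)*(3 - 2*2) = -50 + (-2/9 + 8/9 + 4/9 + 32/9)*(3 - 4) = -50 + (14/3)*(-1) = -50 - 14/3 = -164/3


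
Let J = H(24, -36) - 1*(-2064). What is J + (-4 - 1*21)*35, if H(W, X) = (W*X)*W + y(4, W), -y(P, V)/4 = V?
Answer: -19643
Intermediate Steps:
y(P, V) = -4*V
H(W, X) = -4*W + X*W**2 (H(W, X) = (W*X)*W - 4*W = X*W**2 - 4*W = -4*W + X*W**2)
J = -18768 (J = 24*(-4 + 24*(-36)) - 1*(-2064) = 24*(-4 - 864) + 2064 = 24*(-868) + 2064 = -20832 + 2064 = -18768)
J + (-4 - 1*21)*35 = -18768 + (-4 - 1*21)*35 = -18768 + (-4 - 21)*35 = -18768 - 25*35 = -18768 - 875 = -19643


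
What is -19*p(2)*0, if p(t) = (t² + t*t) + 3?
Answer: 0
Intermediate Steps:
p(t) = 3 + 2*t² (p(t) = (t² + t²) + 3 = 2*t² + 3 = 3 + 2*t²)
-19*p(2)*0 = -19*(3 + 2*2²)*0 = -19*(3 + 2*4)*0 = -19*(3 + 8)*0 = -19*11*0 = -209*0 = 0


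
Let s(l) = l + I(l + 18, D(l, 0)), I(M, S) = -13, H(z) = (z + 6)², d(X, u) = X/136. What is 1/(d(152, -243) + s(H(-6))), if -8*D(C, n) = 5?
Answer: -17/202 ≈ -0.084158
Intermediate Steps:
D(C, n) = -5/8 (D(C, n) = -⅛*5 = -5/8)
d(X, u) = X/136 (d(X, u) = X*(1/136) = X/136)
H(z) = (6 + z)²
s(l) = -13 + l (s(l) = l - 13 = -13 + l)
1/(d(152, -243) + s(H(-6))) = 1/((1/136)*152 + (-13 + (6 - 6)²)) = 1/(19/17 + (-13 + 0²)) = 1/(19/17 + (-13 + 0)) = 1/(19/17 - 13) = 1/(-202/17) = -17/202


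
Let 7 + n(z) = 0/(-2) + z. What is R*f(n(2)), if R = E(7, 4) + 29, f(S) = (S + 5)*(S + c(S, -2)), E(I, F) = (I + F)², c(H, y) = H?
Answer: 0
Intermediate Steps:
E(I, F) = (F + I)²
n(z) = -7 + z (n(z) = -7 + (0/(-2) + z) = -7 + (0*(-½) + z) = -7 + (0 + z) = -7 + z)
f(S) = 2*S*(5 + S) (f(S) = (S + 5)*(S + S) = (5 + S)*(2*S) = 2*S*(5 + S))
R = 150 (R = (4 + 7)² + 29 = 11² + 29 = 121 + 29 = 150)
R*f(n(2)) = 150*(2*(-7 + 2)*(5 + (-7 + 2))) = 150*(2*(-5)*(5 - 5)) = 150*(2*(-5)*0) = 150*0 = 0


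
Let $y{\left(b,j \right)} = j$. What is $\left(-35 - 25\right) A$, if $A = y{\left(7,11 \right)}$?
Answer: $-660$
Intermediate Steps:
$A = 11$
$\left(-35 - 25\right) A = \left(-35 - 25\right) 11 = \left(-60\right) 11 = -660$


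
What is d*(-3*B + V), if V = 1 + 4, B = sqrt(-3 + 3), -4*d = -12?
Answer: 15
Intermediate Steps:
d = 3 (d = -1/4*(-12) = 3)
B = 0 (B = sqrt(0) = 0)
V = 5
d*(-3*B + V) = 3*(-3*0 + 5) = 3*(0 + 5) = 3*5 = 15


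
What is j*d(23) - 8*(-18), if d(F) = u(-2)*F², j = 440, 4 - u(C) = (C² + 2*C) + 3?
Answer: 232904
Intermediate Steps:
u(C) = 1 - C² - 2*C (u(C) = 4 - ((C² + 2*C) + 3) = 4 - (3 + C² + 2*C) = 4 + (-3 - C² - 2*C) = 1 - C² - 2*C)
d(F) = F² (d(F) = (1 - 1*(-2)² - 2*(-2))*F² = (1 - 1*4 + 4)*F² = (1 - 4 + 4)*F² = 1*F² = F²)
j*d(23) - 8*(-18) = 440*23² - 8*(-18) = 440*529 + 144 = 232760 + 144 = 232904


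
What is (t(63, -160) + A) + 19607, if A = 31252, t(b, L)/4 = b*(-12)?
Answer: 47835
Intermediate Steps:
t(b, L) = -48*b (t(b, L) = 4*(b*(-12)) = 4*(-12*b) = -48*b)
(t(63, -160) + A) + 19607 = (-48*63 + 31252) + 19607 = (-3024 + 31252) + 19607 = 28228 + 19607 = 47835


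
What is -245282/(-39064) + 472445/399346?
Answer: 29101994263/3900013036 ≈ 7.4620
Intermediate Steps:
-245282/(-39064) + 472445/399346 = -245282*(-1/39064) + 472445*(1/399346) = 122641/19532 + 472445/399346 = 29101994263/3900013036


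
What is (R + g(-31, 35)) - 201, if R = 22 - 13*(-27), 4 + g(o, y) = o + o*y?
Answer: -948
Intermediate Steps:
g(o, y) = -4 + o + o*y (g(o, y) = -4 + (o + o*y) = -4 + o + o*y)
R = 373 (R = 22 + 351 = 373)
(R + g(-31, 35)) - 201 = (373 + (-4 - 31 - 31*35)) - 201 = (373 + (-4 - 31 - 1085)) - 201 = (373 - 1120) - 201 = -747 - 201 = -948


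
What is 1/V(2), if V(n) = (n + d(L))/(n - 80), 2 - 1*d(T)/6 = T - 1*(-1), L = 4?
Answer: 39/8 ≈ 4.8750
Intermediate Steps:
d(T) = 6 - 6*T (d(T) = 12 - 6*(T - 1*(-1)) = 12 - 6*(T + 1) = 12 - 6*(1 + T) = 12 + (-6 - 6*T) = 6 - 6*T)
V(n) = (-18 + n)/(-80 + n) (V(n) = (n + (6 - 6*4))/(n - 80) = (n + (6 - 24))/(-80 + n) = (n - 18)/(-80 + n) = (-18 + n)/(-80 + n))
1/V(2) = 1/((-18 + 2)/(-80 + 2)) = 1/(-16/(-78)) = 1/(-1/78*(-16)) = 1/(8/39) = 39/8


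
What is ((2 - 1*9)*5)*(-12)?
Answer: 420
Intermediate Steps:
((2 - 1*9)*5)*(-12) = ((2 - 9)*5)*(-12) = -7*5*(-12) = -35*(-12) = 420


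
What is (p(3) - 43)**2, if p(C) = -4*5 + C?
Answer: 3600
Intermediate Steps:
p(C) = -20 + C
(p(3) - 43)**2 = ((-20 + 3) - 43)**2 = (-17 - 43)**2 = (-60)**2 = 3600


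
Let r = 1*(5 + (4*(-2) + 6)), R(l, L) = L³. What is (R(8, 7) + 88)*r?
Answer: 1293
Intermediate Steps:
r = 3 (r = 1*(5 + (-8 + 6)) = 1*(5 - 2) = 1*3 = 3)
(R(8, 7) + 88)*r = (7³ + 88)*3 = (343 + 88)*3 = 431*3 = 1293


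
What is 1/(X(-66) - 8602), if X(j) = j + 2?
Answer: -1/8666 ≈ -0.00011539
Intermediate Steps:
X(j) = 2 + j
1/(X(-66) - 8602) = 1/((2 - 66) - 8602) = 1/(-64 - 8602) = 1/(-8666) = -1/8666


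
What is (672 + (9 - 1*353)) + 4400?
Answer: 4728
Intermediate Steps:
(672 + (9 - 1*353)) + 4400 = (672 + (9 - 353)) + 4400 = (672 - 344) + 4400 = 328 + 4400 = 4728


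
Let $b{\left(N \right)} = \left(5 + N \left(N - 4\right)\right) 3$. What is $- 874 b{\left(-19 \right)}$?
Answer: $-1158924$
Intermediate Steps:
$b{\left(N \right)} = 15 + 3 N \left(-4 + N\right)$ ($b{\left(N \right)} = \left(5 + N \left(-4 + N\right)\right) 3 = 15 + 3 N \left(-4 + N\right)$)
$- 874 b{\left(-19 \right)} = - 874 \left(15 - -228 + 3 \left(-19\right)^{2}\right) = - 874 \left(15 + 228 + 3 \cdot 361\right) = - 874 \left(15 + 228 + 1083\right) = \left(-874\right) 1326 = -1158924$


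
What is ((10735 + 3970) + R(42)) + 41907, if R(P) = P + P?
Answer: 56696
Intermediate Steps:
R(P) = 2*P
((10735 + 3970) + R(42)) + 41907 = ((10735 + 3970) + 2*42) + 41907 = (14705 + 84) + 41907 = 14789 + 41907 = 56696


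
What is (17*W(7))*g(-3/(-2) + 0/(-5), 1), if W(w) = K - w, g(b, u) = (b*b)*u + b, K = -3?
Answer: -1275/2 ≈ -637.50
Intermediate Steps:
g(b, u) = b + u*b**2 (g(b, u) = b**2*u + b = u*b**2 + b = b + u*b**2)
W(w) = -3 - w
(17*W(7))*g(-3/(-2) + 0/(-5), 1) = (17*(-3 - 1*7))*((-3/(-2) + 0/(-5))*(1 + (-3/(-2) + 0/(-5))*1)) = (17*(-3 - 7))*((-3*(-1/2) + 0*(-1/5))*(1 + (-3*(-1/2) + 0*(-1/5))*1)) = (17*(-10))*((3/2 + 0)*(1 + (3/2 + 0)*1)) = -255*(1 + (3/2)*1) = -255*(1 + 3/2) = -255*5/2 = -170*15/4 = -1275/2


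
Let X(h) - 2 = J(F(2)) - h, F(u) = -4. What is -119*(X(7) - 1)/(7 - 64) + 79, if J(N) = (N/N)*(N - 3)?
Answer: 2956/57 ≈ 51.860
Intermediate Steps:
J(N) = -3 + N (J(N) = 1*(-3 + N) = -3 + N)
X(h) = -5 - h (X(h) = 2 + ((-3 - 4) - h) = 2 + (-7 - h) = -5 - h)
-119*(X(7) - 1)/(7 - 64) + 79 = -119*((-5 - 1*7) - 1)/(7 - 64) + 79 = -119*((-5 - 7) - 1)/(-57) + 79 = -119*(-12 - 1)*(-1)/57 + 79 = -(-1547)*(-1)/57 + 79 = -119*13/57 + 79 = -1547/57 + 79 = 2956/57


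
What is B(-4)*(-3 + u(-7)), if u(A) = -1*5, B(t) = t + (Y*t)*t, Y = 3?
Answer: -352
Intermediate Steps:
B(t) = t + 3*t**2 (B(t) = t + (3*t)*t = t + 3*t**2)
u(A) = -5
B(-4)*(-3 + u(-7)) = (-4*(1 + 3*(-4)))*(-3 - 5) = -4*(1 - 12)*(-8) = -4*(-11)*(-8) = 44*(-8) = -352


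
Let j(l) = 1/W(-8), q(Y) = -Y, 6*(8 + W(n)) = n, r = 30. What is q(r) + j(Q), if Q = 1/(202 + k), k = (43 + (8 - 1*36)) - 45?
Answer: -843/28 ≈ -30.107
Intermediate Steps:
W(n) = -8 + n/6
k = -30 (k = (43 + (8 - 36)) - 45 = (43 - 28) - 45 = 15 - 45 = -30)
Q = 1/172 (Q = 1/(202 - 30) = 1/172 ≈ 0.0058140)
j(l) = -3/28 (j(l) = 1/(-8 + (⅙)*(-8)) = 1/(-8 - 4/3) = 1/(-28/3) = -3/28)
q(r) + j(Q) = -1*30 - 3/28 = -30 - 3/28 = -843/28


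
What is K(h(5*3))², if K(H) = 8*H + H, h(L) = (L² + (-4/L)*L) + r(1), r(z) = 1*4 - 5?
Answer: 3920400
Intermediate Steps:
r(z) = -1 (r(z) = 4 - 5 = -1)
h(L) = -5 + L² (h(L) = (L² + (-4/L)*L) - 1 = (L² - 4) - 1 = (-4 + L²) - 1 = -5 + L²)
K(H) = 9*H
K(h(5*3))² = (9*(-5 + (5*3)²))² = (9*(-5 + 15²))² = (9*(-5 + 225))² = (9*220)² = 1980² = 3920400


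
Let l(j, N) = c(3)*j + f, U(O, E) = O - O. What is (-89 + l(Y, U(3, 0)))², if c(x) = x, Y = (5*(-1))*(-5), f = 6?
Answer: 64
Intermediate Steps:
U(O, E) = 0
Y = 25 (Y = -5*(-5) = 25)
l(j, N) = 6 + 3*j (l(j, N) = 3*j + 6 = 6 + 3*j)
(-89 + l(Y, U(3, 0)))² = (-89 + (6 + 3*25))² = (-89 + (6 + 75))² = (-89 + 81)² = (-8)² = 64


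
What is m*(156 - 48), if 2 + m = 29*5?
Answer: 15444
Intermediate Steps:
m = 143 (m = -2 + 29*5 = -2 + 145 = 143)
m*(156 - 48) = 143*(156 - 48) = 143*108 = 15444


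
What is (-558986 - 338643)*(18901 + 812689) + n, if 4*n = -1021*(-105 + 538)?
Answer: -2985837642533/4 ≈ -7.4646e+11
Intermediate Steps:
n = -442093/4 (n = (-1021*(-105 + 538))/4 = (-1021*433)/4 = (¼)*(-442093) = -442093/4 ≈ -1.1052e+5)
(-558986 - 338643)*(18901 + 812689) + n = (-558986 - 338643)*(18901 + 812689) - 442093/4 = -897629*831590 - 442093/4 = -746459300110 - 442093/4 = -2985837642533/4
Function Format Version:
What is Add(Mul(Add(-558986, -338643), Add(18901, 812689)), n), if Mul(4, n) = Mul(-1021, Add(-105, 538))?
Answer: Rational(-2985837642533, 4) ≈ -7.4646e+11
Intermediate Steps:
n = Rational(-442093, 4) (n = Mul(Rational(1, 4), Mul(-1021, Add(-105, 538))) = Mul(Rational(1, 4), Mul(-1021, 433)) = Mul(Rational(1, 4), -442093) = Rational(-442093, 4) ≈ -1.1052e+5)
Add(Mul(Add(-558986, -338643), Add(18901, 812689)), n) = Add(Mul(Add(-558986, -338643), Add(18901, 812689)), Rational(-442093, 4)) = Add(Mul(-897629, 831590), Rational(-442093, 4)) = Add(-746459300110, Rational(-442093, 4)) = Rational(-2985837642533, 4)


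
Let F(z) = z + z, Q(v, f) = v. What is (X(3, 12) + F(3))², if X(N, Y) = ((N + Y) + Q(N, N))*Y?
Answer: 49284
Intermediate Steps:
F(z) = 2*z
X(N, Y) = Y*(Y + 2*N) (X(N, Y) = ((N + Y) + N)*Y = (Y + 2*N)*Y = Y*(Y + 2*N))
(X(3, 12) + F(3))² = (12*(12 + 2*3) + 2*3)² = (12*(12 + 6) + 6)² = (12*18 + 6)² = (216 + 6)² = 222² = 49284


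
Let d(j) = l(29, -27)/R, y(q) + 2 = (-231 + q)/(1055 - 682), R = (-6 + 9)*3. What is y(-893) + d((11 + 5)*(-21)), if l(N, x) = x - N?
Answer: -37718/3357 ≈ -11.236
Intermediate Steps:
R = 9 (R = 3*3 = 9)
y(q) = -977/373 + q/373 (y(q) = -2 + (-231 + q)/(1055 - 682) = -2 + (-231 + q)/373 = -2 + (-231 + q)*(1/373) = -2 + (-231/373 + q/373) = -977/373 + q/373)
d(j) = -56/9 (d(j) = (-27 - 1*29)/9 = (-27 - 29)*(1/9) = -56*1/9 = -56/9)
y(-893) + d((11 + 5)*(-21)) = (-977/373 + (1/373)*(-893)) - 56/9 = (-977/373 - 893/373) - 56/9 = -1870/373 - 56/9 = -37718/3357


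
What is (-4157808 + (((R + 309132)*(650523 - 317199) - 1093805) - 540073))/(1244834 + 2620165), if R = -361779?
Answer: -5851433438/1288333 ≈ -4541.9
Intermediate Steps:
(-4157808 + (((R + 309132)*(650523 - 317199) - 1093805) - 540073))/(1244834 + 2620165) = (-4157808 + (((-361779 + 309132)*(650523 - 317199) - 1093805) - 540073))/(1244834 + 2620165) = (-4157808 + ((-52647*333324 - 1093805) - 540073))/3864999 = (-4157808 + ((-17548508628 - 1093805) - 540073))*(1/3864999) = (-4157808 + (-17549602433 - 540073))*(1/3864999) = (-4157808 - 17550142506)*(1/3864999) = -17554300314*1/3864999 = -5851433438/1288333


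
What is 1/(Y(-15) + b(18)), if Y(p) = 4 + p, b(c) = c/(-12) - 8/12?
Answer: -6/79 ≈ -0.075949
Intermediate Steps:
b(c) = -⅔ - c/12 (b(c) = c*(-1/12) - 8*1/12 = -c/12 - ⅔ = -⅔ - c/12)
1/(Y(-15) + b(18)) = 1/((4 - 15) + (-⅔ - 1/12*18)) = 1/(-11 + (-⅔ - 3/2)) = 1/(-11 - 13/6) = 1/(-79/6) = -6/79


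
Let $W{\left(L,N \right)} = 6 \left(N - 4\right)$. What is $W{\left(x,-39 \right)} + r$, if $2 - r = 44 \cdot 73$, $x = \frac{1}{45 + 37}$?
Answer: $-3468$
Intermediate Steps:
$x = \frac{1}{82} \approx 0.012195$
$W{\left(L,N \right)} = -24 + 6 N$ ($W{\left(L,N \right)} = 6 \left(-4 + N\right) = -24 + 6 N$)
$r = -3210$ ($r = 2 - 44 \cdot 73 = 2 - 3212 = -3210$)
$W{\left(x,-39 \right)} + r = \left(-24 + 6 \left(-39\right)\right) - 3210 = \left(-24 - 234\right) - 3210 = -258 - 3210 = -3468$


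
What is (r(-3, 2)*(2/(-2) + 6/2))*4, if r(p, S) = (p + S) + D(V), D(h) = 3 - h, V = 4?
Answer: -16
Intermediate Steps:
r(p, S) = -1 + S + p (r(p, S) = (p + S) + (3 - 1*4) = (S + p) + (3 - 4) = (S + p) - 1 = -1 + S + p)
(r(-3, 2)*(2/(-2) + 6/2))*4 = ((-1 + 2 - 3)*(2/(-2) + 6/2))*4 = -2*(2*(-½) + 6*(½))*4 = -2*(-1 + 3)*4 = -2*2*4 = -4*4 = -16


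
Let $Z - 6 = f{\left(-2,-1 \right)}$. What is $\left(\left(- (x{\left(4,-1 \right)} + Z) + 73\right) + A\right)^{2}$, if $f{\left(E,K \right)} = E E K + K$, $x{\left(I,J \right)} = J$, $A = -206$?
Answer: $17689$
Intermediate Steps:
$f{\left(E,K \right)} = K + K E^{2}$ ($f{\left(E,K \right)} = E^{2} K + K = K E^{2} + K = K + K E^{2}$)
$Z = 1$ ($Z = 6 - \left(1 + \left(-2\right)^{2}\right) = 6 - \left(1 + 4\right) = 6 - 5 = 1$)
$\left(\left(- (x{\left(4,-1 \right)} + Z) + 73\right) + A\right)^{2} = \left(\left(- (-1 + 1) + 73\right) - 206\right)^{2} = \left(\left(\left(-1\right) 0 + 73\right) - 206\right)^{2} = \left(\left(0 + 73\right) - 206\right)^{2} = \left(73 - 206\right)^{2} = \left(-133\right)^{2} = 17689$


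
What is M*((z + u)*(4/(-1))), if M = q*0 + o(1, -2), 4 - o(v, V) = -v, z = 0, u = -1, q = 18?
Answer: 20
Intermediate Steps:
o(v, V) = 4 + v (o(v, V) = 4 - (-1)*v = 4 + v)
M = 5 (M = 18*0 + (4 + 1) = 0 + 5 = 5)
M*((z + u)*(4/(-1))) = 5*((0 - 1)*(4/(-1))) = 5*(-4*(-1)) = 5*(-1*(-4)) = 5*4 = 20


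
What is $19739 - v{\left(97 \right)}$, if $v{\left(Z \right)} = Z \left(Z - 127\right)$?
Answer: $22649$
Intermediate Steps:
$v{\left(Z \right)} = Z \left(-127 + Z\right)$
$19739 - v{\left(97 \right)} = 19739 - 97 \left(-127 + 97\right) = 19739 - 97 \left(-30\right) = 19739 - -2910 = 19739 + 2910 = 22649$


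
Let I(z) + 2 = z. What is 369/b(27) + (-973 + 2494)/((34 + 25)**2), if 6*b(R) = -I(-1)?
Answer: 2570499/3481 ≈ 738.44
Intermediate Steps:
I(z) = -2 + z
b(R) = 1/2 (b(R) = (-(-2 - 1))/6 = (-1*(-3))/6 = (1/6)*3 = 1/2)
369/b(27) + (-973 + 2494)/((34 + 25)**2) = 369/(1/2) + (-973 + 2494)/((34 + 25)**2) = 369*2 + 1521/(59**2) = 738 + 1521/3481 = 2570499/3481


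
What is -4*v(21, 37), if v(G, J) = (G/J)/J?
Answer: -84/1369 ≈ -0.061359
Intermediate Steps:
v(G, J) = G/J²
-4*v(21, 37) = -84/37² = -84/1369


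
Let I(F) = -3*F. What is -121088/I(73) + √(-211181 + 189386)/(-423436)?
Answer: 121088/219 - I*√21795/423436 ≈ 552.91 - 0.00034865*I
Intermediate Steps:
-121088/I(73) + √(-211181 + 189386)/(-423436) = -121088/((-3*73)) + √(-211181 + 189386)/(-423436) = -121088/(-219) + √(-21795)*(-1/423436) = -121088*(-1/219) + (I*√21795)*(-1/423436) = 121088/219 - I*√21795/423436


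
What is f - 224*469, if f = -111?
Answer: -105167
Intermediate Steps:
f - 224*469 = -111 - 224*469 = -111 - 105056 = -105167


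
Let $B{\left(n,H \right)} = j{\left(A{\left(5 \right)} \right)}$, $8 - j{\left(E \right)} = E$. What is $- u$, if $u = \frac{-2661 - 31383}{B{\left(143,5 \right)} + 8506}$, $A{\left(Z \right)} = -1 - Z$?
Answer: $\frac{2837}{710} \approx 3.9958$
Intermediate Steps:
$j{\left(E \right)} = 8 - E$
$B{\left(n,H \right)} = 14$ ($B{\left(n,H \right)} = 8 - \left(-1 - 5\right) = 8 - -6 = 8 + 6 = 14$)
$u = - \frac{2837}{710}$ ($u = \frac{-2661 - 31383}{14 + 8506} = - \frac{34044}{8520} = \left(-34044\right) \frac{1}{8520} = - \frac{2837}{710} \approx -3.9958$)
$- u = \left(-1\right) \left(- \frac{2837}{710}\right) = \frac{2837}{710}$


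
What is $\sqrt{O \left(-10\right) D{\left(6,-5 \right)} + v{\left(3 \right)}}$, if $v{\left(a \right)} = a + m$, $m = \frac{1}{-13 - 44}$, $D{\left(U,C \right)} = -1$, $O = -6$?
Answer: $\frac{5 i \sqrt{7410}}{57} \approx 7.551 i$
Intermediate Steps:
$m = - \frac{1}{57}$ ($m = \frac{1}{-57} = - \frac{1}{57} \approx -0.017544$)
$v{\left(a \right)} = - \frac{1}{57} + a$ ($v{\left(a \right)} = a - \frac{1}{57} = - \frac{1}{57} + a$)
$\sqrt{O \left(-10\right) D{\left(6,-5 \right)} + v{\left(3 \right)}} = \sqrt{\left(-6\right) \left(-10\right) \left(-1\right) + \left(- \frac{1}{57} + 3\right)} = \sqrt{60 \left(-1\right) + \frac{170}{57}} = \sqrt{-60 + \frac{170}{57}} = \sqrt{- \frac{3250}{57}} = \frac{5 i \sqrt{7410}}{57}$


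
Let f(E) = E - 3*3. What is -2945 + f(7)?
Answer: -2947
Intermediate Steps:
f(E) = -9 + E (f(E) = E - 9 = -9 + E)
-2945 + f(7) = -2945 + (-9 + 7) = -2945 - 2 = -2947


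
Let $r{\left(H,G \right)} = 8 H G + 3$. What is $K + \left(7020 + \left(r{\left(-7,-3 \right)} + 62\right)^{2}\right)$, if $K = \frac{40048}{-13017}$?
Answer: $\frac{798019205}{13017} \approx 61306.0$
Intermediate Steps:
$r{\left(H,G \right)} = 3 + 8 G H$ ($r{\left(H,G \right)} = 8 G H + 3 = 3 + 8 G H$)
$K = - \frac{40048}{13017}$ ($K = 40048 \left(- \frac{1}{13017}\right) = - \frac{40048}{13017} \approx -3.0766$)
$K + \left(7020 + \left(r{\left(-7,-3 \right)} + 62\right)^{2}\right) = - \frac{40048}{13017} + \left(7020 + \left(\left(3 + 8 \left(-3\right) \left(-7\right)\right) + 62\right)^{2}\right) = - \frac{40048}{13017} + \left(7020 + \left(\left(3 + 168\right) + 62\right)^{2}\right) = - \frac{40048}{13017} + \left(7020 + \left(171 + 62\right)^{2}\right) = - \frac{40048}{13017} + \left(7020 + 233^{2}\right) = - \frac{40048}{13017} + \left(7020 + 54289\right) = - \frac{40048}{13017} + 61309 = \frac{798019205}{13017}$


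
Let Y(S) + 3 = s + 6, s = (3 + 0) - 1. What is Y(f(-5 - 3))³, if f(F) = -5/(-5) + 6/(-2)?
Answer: 125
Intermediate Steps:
s = 2 (s = 3 - 1 = 2)
f(F) = -2 (f(F) = -5*(-⅕) + 6*(-½) = 1 - 3 = -2)
Y(S) = 5 (Y(S) = -3 + (2 + 6) = -3 + 8 = 5)
Y(f(-5 - 3))³ = 5³ = 125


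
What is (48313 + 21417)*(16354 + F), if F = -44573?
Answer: -1967710870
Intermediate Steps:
(48313 + 21417)*(16354 + F) = (48313 + 21417)*(16354 - 44573) = 69730*(-28219) = -1967710870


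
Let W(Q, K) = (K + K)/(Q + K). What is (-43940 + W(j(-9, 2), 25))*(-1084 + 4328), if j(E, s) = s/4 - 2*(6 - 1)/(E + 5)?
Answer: -997748970/7 ≈ -1.4254e+8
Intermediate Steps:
j(E, s) = -2/(1 + E/5) + s/4 (j(E, s) = s*(1/4) - 2*5/(5 + E) = s/4 - 2*5/(5 + E) = s/4 - 2/(1 + E/5) = -2/(1 + E/5) + s/4)
W(Q, K) = 2*K/(K + Q) (W(Q, K) = (2*K)/(K + Q) = 2*K/(K + Q))
(-43940 + W(j(-9, 2), 25))*(-1084 + 4328) = (-43940 + 2*25/(25 + (-40 + 5*2 - 9*2)/(4*(5 - 9))))*(-1084 + 4328) = (-43940 + 2*25/(25 + (1/4)*(-40 + 10 - 18)/(-4)))*3244 = (-43940 + 2*25/(25 + (1/4)*(-1/4)*(-48)))*3244 = (-43940 + 2*25/(25 + 3))*3244 = (-43940 + 2*25/28)*3244 = (-43940 + 2*25*(1/28))*3244 = (-43940 + 25/14)*3244 = -615135/14*3244 = -997748970/7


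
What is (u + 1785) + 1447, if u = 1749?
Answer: 4981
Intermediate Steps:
(u + 1785) + 1447 = (1749 + 1785) + 1447 = 3534 + 1447 = 4981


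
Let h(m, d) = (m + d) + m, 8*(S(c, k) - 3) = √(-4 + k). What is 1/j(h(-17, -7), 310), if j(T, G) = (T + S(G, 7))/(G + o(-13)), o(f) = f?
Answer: -722304/92413 - 2376*√3/92413 ≈ -7.8606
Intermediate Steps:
S(c, k) = 3 + √(-4 + k)/8
h(m, d) = d + 2*m (h(m, d) = (d + m) + m = d + 2*m)
j(T, G) = (3 + T + √3/8)/(-13 + G) (j(T, G) = (T + (3 + √(-4 + 7)/8))/(G - 13) = (T + (3 + √3/8))/(-13 + G) = (3 + T + √3/8)/(-13 + G))
1/j(h(-17, -7), 310) = 1/((3 + (-7 + 2*(-17)) + √3/8)/(-13 + 310)) = 1/((3 + (-7 - 34) + √3/8)/297) = 1/((3 - 41 + √3/8)/297) = 1/((-38 + √3/8)/297) = 1/(-38/297 + √3/2376)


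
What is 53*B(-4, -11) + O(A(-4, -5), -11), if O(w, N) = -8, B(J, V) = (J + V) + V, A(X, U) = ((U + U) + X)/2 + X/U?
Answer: -1386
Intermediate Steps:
A(X, U) = U + X/2 + X/U (A(X, U) = (2*U + X)*(½) + X/U = (X + 2*U)*(½) + X/U = (U + X/2) + X/U = U + X/2 + X/U)
B(J, V) = J + 2*V
53*B(-4, -11) + O(A(-4, -5), -11) = 53*(-4 + 2*(-11)) - 8 = 53*(-4 - 22) - 8 = 53*(-26) - 8 = -1378 - 8 = -1386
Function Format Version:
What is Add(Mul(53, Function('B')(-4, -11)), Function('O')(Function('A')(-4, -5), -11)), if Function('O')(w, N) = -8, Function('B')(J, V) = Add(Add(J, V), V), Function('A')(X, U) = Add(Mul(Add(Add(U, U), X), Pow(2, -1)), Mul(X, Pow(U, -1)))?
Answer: -1386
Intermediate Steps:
Function('A')(X, U) = Add(U, Mul(Rational(1, 2), X), Mul(X, Pow(U, -1))) (Function('A')(X, U) = Add(Mul(Add(Mul(2, U), X), Rational(1, 2)), Mul(X, Pow(U, -1))) = Add(Mul(Add(X, Mul(2, U)), Rational(1, 2)), Mul(X, Pow(U, -1))) = Add(Add(U, Mul(Rational(1, 2), X)), Mul(X, Pow(U, -1))) = Add(U, Mul(Rational(1, 2), X), Mul(X, Pow(U, -1))))
Function('B')(J, V) = Add(J, Mul(2, V))
Add(Mul(53, Function('B')(-4, -11)), Function('O')(Function('A')(-4, -5), -11)) = Add(Mul(53, Add(-4, Mul(2, -11))), -8) = Add(Mul(53, Add(-4, -22)), -8) = Add(Mul(53, -26), -8) = Add(-1378, -8) = -1386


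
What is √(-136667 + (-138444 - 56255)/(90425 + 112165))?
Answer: I*√623247025774790/67530 ≈ 369.69*I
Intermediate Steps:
√(-136667 + (-138444 - 56255)/(90425 + 112165)) = √(-136667 - 194699/202590) = √(-27687562229/202590) = I*√623247025774790/67530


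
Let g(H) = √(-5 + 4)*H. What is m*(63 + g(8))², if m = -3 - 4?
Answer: -27335 - 7056*I ≈ -27335.0 - 7056.0*I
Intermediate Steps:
m = -7
g(H) = I*H (g(H) = √(-1)*H = I*H)
m*(63 + g(8))² = -7*(63 + I*8)² = -7*(63 + 8*I)²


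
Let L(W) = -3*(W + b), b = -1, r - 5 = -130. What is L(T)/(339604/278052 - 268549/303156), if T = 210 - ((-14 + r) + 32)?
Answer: -6659157436848/2356866973 ≈ -2825.4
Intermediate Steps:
r = -125 (r = 5 - 130 = -125)
T = 317 (T = 210 - ((-14 - 125) + 32) = 210 - (-139 + 32) = 210 - 1*(-107) = 210 + 107 = 317)
L(W) = 3 - 3*W (L(W) = -3*(W - 1) = -3*(-1 + W) = 3 - 3*W)
L(T)/(339604/278052 - 268549/303156) = (3 - 3*317)/(339604/278052 - 268549/303156) = (3 - 951)/(339604*(1/278052) - 268549*1/303156) = -948/(84901/69513 - 268549/303156) = -948/2356866973/7024427676 = -948*7024427676/2356866973 = -6659157436848/2356866973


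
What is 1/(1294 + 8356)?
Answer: 1/9650 ≈ 0.00010363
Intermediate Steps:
1/(1294 + 8356) = 1/9650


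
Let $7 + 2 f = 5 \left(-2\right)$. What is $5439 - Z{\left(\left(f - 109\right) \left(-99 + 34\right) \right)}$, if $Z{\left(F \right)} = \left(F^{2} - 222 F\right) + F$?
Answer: $- \frac{226552319}{4} \approx -5.6638 \cdot 10^{7}$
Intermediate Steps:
$f = - \frac{17}{2}$ ($f = - \frac{7}{2} + \frac{5 \left(-2\right)}{2} = - \frac{7}{2} + \frac{1}{2} \left(-10\right) = - \frac{7}{2} - 5 = - \frac{17}{2} \approx -8.5$)
$Z{\left(F \right)} = F^{2} - 221 F$
$5439 - Z{\left(\left(f - 109\right) \left(-99 + 34\right) \right)} = 5439 - \left(- \frac{17}{2} - 109\right) \left(-99 + 34\right) \left(-221 + \left(- \frac{17}{2} - 109\right) \left(-99 + 34\right)\right) = 5439 - \left(- \frac{235}{2}\right) \left(-65\right) \left(-221 - - \frac{15275}{2}\right) = 5439 - \frac{15275 \left(-221 + \frac{15275}{2}\right)}{2} = 5439 - \frac{15275}{2} \cdot \frac{14833}{2} = 5439 - \frac{226574075}{4} = - \frac{226552319}{4}$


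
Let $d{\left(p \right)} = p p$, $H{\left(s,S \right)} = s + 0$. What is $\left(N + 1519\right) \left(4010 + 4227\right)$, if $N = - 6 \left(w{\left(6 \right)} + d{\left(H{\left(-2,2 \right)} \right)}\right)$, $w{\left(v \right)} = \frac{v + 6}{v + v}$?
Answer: $12264893$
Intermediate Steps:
$H{\left(s,S \right)} = s$
$w{\left(v \right)} = \frac{6 + v}{2 v}$
$d{\left(p \right)} = p^{2}$
$N = -30$ ($N = - 6 \left(\frac{6 + 6}{2 \cdot 6} + \left(-2\right)^{2}\right) = - 6 \left(\frac{1}{2} \cdot \frac{1}{6} \cdot 12 + 4\right) = - 6 \left(1 + 4\right) = \left(-6\right) 5 = -30$)
$\left(N + 1519\right) \left(4010 + 4227\right) = \left(-30 + 1519\right) \left(4010 + 4227\right) = 1489 \cdot 8237 = 12264893$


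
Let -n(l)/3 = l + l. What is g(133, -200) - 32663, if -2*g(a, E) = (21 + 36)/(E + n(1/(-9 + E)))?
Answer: -2730222931/83588 ≈ -32663.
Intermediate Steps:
n(l) = -6*l (n(l) = -3*(l + l) = -6*l)
g(a, E) = -57/(2*(E - 6/(-9 + E))) (g(a, E) = -(21 + 36)/(2*(E - 6/(-9 + E))) = -57/(2*(E - 6/(-9 + E))))
g(133, -200) - 32663 = 57*(9 - 1*(-200))/(2*(-6 - 200*(-9 - 200))) - 32663 = 57*(9 + 200)/(2*(-6 - 200*(-209))) - 32663 = (57/2)*209/(-6 + 41800) - 32663 = (57/2)*209/41794 - 32663 = (57/2)*(1/41794)*209 - 32663 = 11913/83588 - 32663 = -2730222931/83588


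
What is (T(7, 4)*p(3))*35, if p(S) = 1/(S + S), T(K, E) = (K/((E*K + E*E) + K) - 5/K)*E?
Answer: -2060/153 ≈ -13.464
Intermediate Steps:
T(K, E) = E*(-5/K + K/(K + E**2 + E*K)) (T(K, E) = (K/((E*K + E**2) + K) - 5/K)*E = (K/((E**2 + E*K) + K) - 5/K)*E = (K/(K + E**2 + E*K) - 5/K)*E = (-5/K + K/(K + E**2 + E*K))*E = E*(-5/K + K/(K + E**2 + E*K)))
p(S) = 1/(2*S)
(T(7, 4)*p(3))*35 = ((4*(7**2 - 5*7 - 5*4**2 - 5*4*7)/(7*(7 + 4**2 + 4*7)))*((1/2)/3))*35 = ((4*(1/7)*(49 - 35 - 5*16 - 140)/(7 + 16 + 28))*((1/2)*(1/3)))*35 = ((4*(1/7)*(49 - 35 - 80 - 140)/51)*(1/6))*35 = ((4*(1/7)*(1/51)*(-206))*(1/6))*35 = -824/357*1/6*35 = -412/1071*35 = -2060/153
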